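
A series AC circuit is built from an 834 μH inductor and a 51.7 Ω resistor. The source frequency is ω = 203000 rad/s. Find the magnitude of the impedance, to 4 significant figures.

X_L = ωL = 169.3 Ω
Z = 51.70 + j169.3 Ω
|Z| = √(51.70² + 169.3²) = 177.0 Ω

177.0 Ω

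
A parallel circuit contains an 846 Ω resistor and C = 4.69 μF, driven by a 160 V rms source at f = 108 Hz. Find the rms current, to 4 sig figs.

ω = 2πf = 678.6 rad/s
X_C = 1/(ωC) = 314.2 Ω
Parallel: admittances add. Y = 1/R + jωC
Y = (0.001182 + j0.003183) S
|Y| = 0.003395 S → |Z| = 1/|Y| = 294.6 Ω, ∠Z = −∠Y = -69.62°
I = V/|Z| = 160/294.6 = 543.2 mA

543.2 mA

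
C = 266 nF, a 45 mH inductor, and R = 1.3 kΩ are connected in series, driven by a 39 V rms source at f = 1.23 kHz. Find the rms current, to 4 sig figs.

ω = 2πf = 7728 rad/s
X_L = ωL = 347.8 Ω
X_C = 1/(ωC) = 486.4 Ω
Net reactance X = X_L − X_C = -138.7 Ω
Z = 1300 − j138.7 Ω
|Z| = √(1300² + 138.7²) = 1307 Ω
I = V/|Z| = 39/1307 = 29.83 mA

29.83 mA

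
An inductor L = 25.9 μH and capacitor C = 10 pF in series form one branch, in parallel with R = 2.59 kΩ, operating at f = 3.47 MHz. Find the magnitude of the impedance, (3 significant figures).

2180 Ω

ω = 2πf = 2.18e+07 rad/s
X_L = ωL = 565 Ω
X_C = 1/(ωC) = 4590 Ω
Branch 1: Z₁ = R = 2590 Ω
Branch 2 (series LC): Z₂ = j(X_L − X_C) = −j4020 Ω
Parallel: Z = Z₁Z₂/(Z₁+Z₂), |Z| = 2180 Ω, ∠Z = -32.8°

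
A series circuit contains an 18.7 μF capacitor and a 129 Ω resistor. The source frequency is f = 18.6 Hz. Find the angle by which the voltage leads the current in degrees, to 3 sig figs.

ω = 2πf = 116.9 rad/s
X_C = 1/(ωC) = 458 Ω
Z = 129 − j458 Ω
|Z| = √(129² + 458²) = 475 Ω
∠Z = arctan(-458/129) = -74.3°

-74.3°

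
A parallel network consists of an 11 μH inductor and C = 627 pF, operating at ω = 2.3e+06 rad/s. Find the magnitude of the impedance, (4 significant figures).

X_L = ωL = 25.30 Ω
X_C = 1/(ωC) = 693.4 Ω
Parallel: admittances add. Y = 1/(jωL) + jωC
Y = (0 − j0.03808) S
|Y| = 0.03808 S → |Z| = 1/|Y| = 26.26 Ω, ∠Z = −∠Y = 90.00°

26.26 Ω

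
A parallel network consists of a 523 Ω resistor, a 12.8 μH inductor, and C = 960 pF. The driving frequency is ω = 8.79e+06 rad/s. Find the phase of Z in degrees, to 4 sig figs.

X_L = ωL = 112.5 Ω
X_C = 1/(ωC) = 118.5 Ω
Parallel: admittances add. Y = 1/R + 1/(jωL) + jωC
Y = (0.001912 − j0.0004495) S
|Y| = 0.001964 S → |Z| = 1/|Y| = 509.1 Ω, ∠Z = −∠Y = 13.23°

13.23°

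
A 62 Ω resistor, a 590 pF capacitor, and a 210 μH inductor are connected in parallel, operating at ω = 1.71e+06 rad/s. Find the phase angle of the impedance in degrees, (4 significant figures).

6.283°

X_L = ωL = 359.1 Ω
X_C = 1/(ωC) = 991.2 Ω
Parallel: admittances add. Y = 1/R + 1/(jωL) + jωC
Y = (0.01613 − j0.001776) S
|Y| = 0.01623 S → |Z| = 1/|Y| = 61.63 Ω, ∠Z = −∠Y = 6.283°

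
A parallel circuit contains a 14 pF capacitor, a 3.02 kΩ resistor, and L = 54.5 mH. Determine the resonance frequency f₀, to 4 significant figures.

182.2 kHz

ω₀ = 1/√(LC) = 1/√(0.0545 × 1.4e-11) = 1.145e+06 rad/s
f₀ = ω₀/(2π) = 182.2 kHz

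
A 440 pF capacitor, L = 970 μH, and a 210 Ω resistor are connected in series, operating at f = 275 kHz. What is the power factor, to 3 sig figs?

0.503

ω = 2πf = 1.728e+06 rad/s
X_L = ωL = 1680 Ω
X_C = 1/(ωC) = 1320 Ω
Net reactance X = X_L − X_C = 361 Ω
Z = 210 + j361 Ω
|Z| = √(210² + 361²) = 417 Ω
∠Z = arctan(361/210) = 59.8°
cos φ = cos(59.8°) = 0.503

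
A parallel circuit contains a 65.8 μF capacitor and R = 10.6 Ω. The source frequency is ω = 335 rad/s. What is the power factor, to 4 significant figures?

X_C = 1/(ωC) = 45.37 Ω
Parallel: admittances add. Y = 1/R + jωC
Y = (0.09434 + j0.02204) S
|Y| = 0.09688 S → |Z| = 1/|Y| = 10.32 Ω, ∠Z = −∠Y = -13.15°
cos φ = cos(-13.15°) = 0.9738

0.9738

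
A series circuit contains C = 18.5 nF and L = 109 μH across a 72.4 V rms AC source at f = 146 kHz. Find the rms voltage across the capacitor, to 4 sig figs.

ω = 2πf = 917300 rad/s
X_L = ωL = 99.99 Ω
X_C = 1/(ωC) = 58.92 Ω
Net reactance X = X_L − X_C = 41.07 Ω
Z = j41.07 Ω
|Z| = √(0² + 41.07²) = 41.07 Ω
I = V/|Z| = 1.763 A
V_C = I·|Z_C| = 1.763 × 58.92 = 103.9 V

103.9 V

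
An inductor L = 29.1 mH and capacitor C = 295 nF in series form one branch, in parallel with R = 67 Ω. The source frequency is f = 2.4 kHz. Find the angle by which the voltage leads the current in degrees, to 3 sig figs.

ω = 2πf = 15080 rad/s
X_L = ωL = 439 Ω
X_C = 1/(ωC) = 225 Ω
Branch 1: Z₁ = R = 67.0 Ω
Branch 2 (series LC): Z₂ = j(X_L − X_C) = j214 Ω
Parallel: Z = Z₁Z₂/(Z₁+Z₂), |Z| = 63.9 Ω, ∠Z = 17.4°

17.4°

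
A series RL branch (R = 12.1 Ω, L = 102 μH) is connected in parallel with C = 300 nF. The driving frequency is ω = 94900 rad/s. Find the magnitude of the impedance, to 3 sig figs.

19.3 Ω

X_L = ωL = 9.68 Ω
X_C = 1/(ωC) = 35.1 Ω
Branch 1 (R+jX_L): Z₁ = 12.1 + j9.68 Ω, |Z₁| = 15.5 Ω
Branch 2 (−jX_C): Z₂ = −j35.1 Ω
Parallel: Z = Z₁Z₂/(Z₁+Z₂), |Z| = 19.3 Ω, ∠Z = 13.2°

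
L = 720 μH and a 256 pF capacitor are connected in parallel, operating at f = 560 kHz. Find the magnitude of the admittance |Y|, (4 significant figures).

ω = 2πf = 3.519e+06 rad/s
X_L = ωL = 2533 Ω
X_C = 1/(ωC) = 1110 Ω
Parallel: admittances add. Y = 1/(jωL) + jωC
Y = (0 + j0.0005060) S
|Y| = 0.0005060 S → |Z| = 1/|Y| = 1976 Ω, ∠Z = −∠Y = -90.00°

506.0 μS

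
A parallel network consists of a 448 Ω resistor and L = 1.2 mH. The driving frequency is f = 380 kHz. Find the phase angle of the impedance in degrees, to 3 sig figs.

8.89°

ω = 2πf = 2.388e+06 rad/s
X_L = ωL = 2870 Ω
Parallel: admittances add. Y = 1/R + 1/(jωL)
Y = (0.00223 − j0.000349) S
|Y| = 0.00226 S → |Z| = 1/|Y| = 443 Ω, ∠Z = −∠Y = 8.89°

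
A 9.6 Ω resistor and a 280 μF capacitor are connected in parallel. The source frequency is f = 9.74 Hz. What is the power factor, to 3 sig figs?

ω = 2πf = 61.20 rad/s
X_C = 1/(ωC) = 58.4 Ω
Parallel: admittances add. Y = 1/R + jωC
Y = (0.104 + j0.0171) S
|Y| = 0.106 S → |Z| = 1/|Y| = 9.47 Ω, ∠Z = −∠Y = -9.34°
cos φ = cos(-9.34°) = 0.987

0.987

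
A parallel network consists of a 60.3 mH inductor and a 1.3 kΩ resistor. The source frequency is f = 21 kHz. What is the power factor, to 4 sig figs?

0.9869

ω = 2πf = 131900 rad/s
X_L = ωL = 7956 Ω
Parallel: admittances add. Y = 1/R + 1/(jωL)
Y = (0.0007692 − j0.0001257) S
|Y| = 0.0007794 S → |Z| = 1/|Y| = 1283 Ω, ∠Z = −∠Y = 9.280°
cos φ = cos(9.280°) = 0.9869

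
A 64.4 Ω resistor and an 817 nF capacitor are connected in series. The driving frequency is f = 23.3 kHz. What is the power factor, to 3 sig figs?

0.992

ω = 2πf = 146400 rad/s
X_C = 1/(ωC) = 8.36 Ω
Z = 64.4 − j8.36 Ω
|Z| = √(64.4² + 8.36²) = 64.9 Ω
∠Z = arctan(-8.36/64.4) = -7.40°
cos φ = cos(-7.40°) = 0.992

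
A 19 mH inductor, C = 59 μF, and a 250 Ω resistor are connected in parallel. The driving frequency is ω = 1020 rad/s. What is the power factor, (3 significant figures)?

X_L = ωL = 19.4 Ω
X_C = 1/(ωC) = 16.6 Ω
Parallel: admittances add. Y = 1/R + 1/(jωL) + jωC
Y = (0.00400 + j0.00858) S
|Y| = 0.00947 S → |Z| = 1/|Y| = 106 Ω, ∠Z = −∠Y = -65.0°
cos φ = cos(-65.0°) = 0.423

0.423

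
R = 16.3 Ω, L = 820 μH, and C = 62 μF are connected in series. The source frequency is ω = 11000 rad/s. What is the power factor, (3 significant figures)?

X_L = ωL = 9.02 Ω
X_C = 1/(ωC) = 1.47 Ω
Net reactance X = X_L − X_C = 7.55 Ω
Z = 16.3 + j7.55 Ω
|Z| = √(16.3² + 7.55²) = 18.0 Ω
∠Z = arctan(7.55/16.3) = 24.9°
cos φ = cos(24.9°) = 0.907

0.907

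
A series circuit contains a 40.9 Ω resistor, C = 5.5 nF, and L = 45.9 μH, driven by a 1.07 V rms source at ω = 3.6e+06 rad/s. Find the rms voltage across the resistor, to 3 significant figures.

0.359 V

X_L = ωL = 165 Ω
X_C = 1/(ωC) = 50.5 Ω
Net reactance X = X_L − X_C = 115 Ω
Z = 40.9 + j115 Ω
|Z| = √(40.9² + 115²) = 122 Ω
I = V/|Z| = 8.78 mA
V_R = I·|Z_R| = 0.00878 × 40.9 = 0.359 V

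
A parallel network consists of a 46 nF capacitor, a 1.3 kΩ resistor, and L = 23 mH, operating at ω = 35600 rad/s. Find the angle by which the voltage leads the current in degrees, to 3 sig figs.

-28.4°

X_L = ωL = 819 Ω
X_C = 1/(ωC) = 611 Ω
Parallel: admittances add. Y = 1/R + 1/(jωL) + jωC
Y = (0.000769 + j0.000416) S
|Y| = 0.000875 S → |Z| = 1/|Y| = 1140 Ω, ∠Z = −∠Y = -28.4°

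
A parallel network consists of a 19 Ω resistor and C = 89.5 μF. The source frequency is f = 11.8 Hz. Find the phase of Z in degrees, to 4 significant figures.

ω = 2πf = 74.14 rad/s
X_C = 1/(ωC) = 150.7 Ω
Parallel: admittances add. Y = 1/R + jωC
Y = (0.05263 + j0.006636) S
|Y| = 0.05305 S → |Z| = 1/|Y| = 18.85 Ω, ∠Z = −∠Y = -7.186°

-7.186°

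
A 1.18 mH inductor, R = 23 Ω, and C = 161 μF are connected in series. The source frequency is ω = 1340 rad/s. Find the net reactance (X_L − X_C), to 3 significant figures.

-3.05 Ω

X_L = ωL = 1.58 Ω
X_C = 1/(ωC) = 4.64 Ω
X = 1.58 − 4.64 = -3.05 Ω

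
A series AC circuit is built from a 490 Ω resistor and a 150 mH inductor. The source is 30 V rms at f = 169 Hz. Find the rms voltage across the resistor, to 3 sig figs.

ω = 2πf = 1062 rad/s
X_L = ωL = 159 Ω
Z = 490 + j159 Ω
|Z| = √(490² + 159²) = 515 Ω
I = V/|Z| = 58.2 mA
V_R = I·|Z_R| = 0.0582 × 490 = 28.5 V

28.5 V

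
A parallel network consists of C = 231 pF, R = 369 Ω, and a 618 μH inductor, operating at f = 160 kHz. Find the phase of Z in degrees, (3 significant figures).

ω = 2πf = 1.005e+06 rad/s
X_L = ωL = 621 Ω
X_C = 1/(ωC) = 4310 Ω
Parallel: admittances add. Y = 1/R + 1/(jωL) + jωC
Y = (0.00271 − j0.00138) S
|Y| = 0.00304 S → |Z| = 1/|Y| = 329 Ω, ∠Z = −∠Y = 26.9°

26.9°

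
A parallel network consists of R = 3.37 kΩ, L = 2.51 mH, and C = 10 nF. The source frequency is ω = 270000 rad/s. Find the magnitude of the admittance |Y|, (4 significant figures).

1.260 mS

X_L = ωL = 677.7 Ω
X_C = 1/(ωC) = 370.4 Ω
Parallel: admittances add. Y = 1/R + 1/(jωL) + jωC
Y = (0.0002967 + j0.001224) S
|Y| = 0.001260 S → |Z| = 1/|Y| = 793.7 Ω, ∠Z = −∠Y = -76.38°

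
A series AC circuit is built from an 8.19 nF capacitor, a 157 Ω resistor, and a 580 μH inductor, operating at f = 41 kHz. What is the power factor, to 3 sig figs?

ω = 2πf = 257600 rad/s
X_L = ωL = 149 Ω
X_C = 1/(ωC) = 474 Ω
Net reactance X = X_L − X_C = -325 Ω
Z = 157 − j325 Ω
|Z| = √(157² + 325²) = 361 Ω
∠Z = arctan(-325/157) = -64.2°
cos φ = cos(-64.2°) = 0.435

0.435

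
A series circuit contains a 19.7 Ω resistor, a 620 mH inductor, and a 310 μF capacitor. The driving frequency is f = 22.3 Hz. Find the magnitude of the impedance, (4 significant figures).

66.82 Ω

ω = 2πf = 140.1 rad/s
X_L = ωL = 86.87 Ω
X_C = 1/(ωC) = 23.02 Ω
Net reactance X = X_L − X_C = 63.85 Ω
Z = 19.70 + j63.85 Ω
|Z| = √(19.70² + 63.85²) = 66.82 Ω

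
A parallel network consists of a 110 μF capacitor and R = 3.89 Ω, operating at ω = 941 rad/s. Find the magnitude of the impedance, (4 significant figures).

X_C = 1/(ωC) = 9.661 Ω
Parallel: admittances add. Y = 1/R + jωC
Y = (0.2571 + j0.1035) S
|Y| = 0.2771 S → |Z| = 1/|Y| = 3.608 Ω, ∠Z = −∠Y = -21.93°

3.608 Ω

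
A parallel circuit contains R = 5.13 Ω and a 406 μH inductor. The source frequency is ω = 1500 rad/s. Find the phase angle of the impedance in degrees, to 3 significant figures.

83.2°

X_L = ωL = 0.609 Ω
Parallel: admittances add. Y = 1/R + 1/(jωL)
Y = (0.195 − j1.64) S
|Y| = 1.65 S → |Z| = 1/|Y| = 0.605 Ω, ∠Z = −∠Y = 83.2°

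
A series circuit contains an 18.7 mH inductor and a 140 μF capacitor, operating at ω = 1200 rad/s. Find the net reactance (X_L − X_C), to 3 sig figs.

X_L = ωL = 22.4 Ω
X_C = 1/(ωC) = 5.95 Ω
X = 22.4 − 5.95 = 16.5 Ω

16.5 Ω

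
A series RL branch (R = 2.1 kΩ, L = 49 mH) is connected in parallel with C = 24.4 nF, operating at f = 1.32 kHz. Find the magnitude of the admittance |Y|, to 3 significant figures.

ω = 2πf = 8294 rad/s
X_L = ωL = 406 Ω
X_C = 1/(ωC) = 4940 Ω
Branch 1 (R+jX_L): Z₁ = 2100 + j406 Ω, |Z₁| = 2140 Ω
Branch 2 (−jX_C): Z₂ = −j4940 Ω
Parallel: Z = Z₁Z₂/(Z₁+Z₂), |Z| = 2110 Ω, ∠Z = -13.9°
|Y| = 1/|Z| = 473 μS

473 μS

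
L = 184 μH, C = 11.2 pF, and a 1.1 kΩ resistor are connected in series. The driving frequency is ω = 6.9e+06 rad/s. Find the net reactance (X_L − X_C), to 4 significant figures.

X_L = ωL = 1270 Ω
X_C = 1/(ωC) = 12940 Ω
X = 1270 − 12940 = -11670 Ω

-11670 Ω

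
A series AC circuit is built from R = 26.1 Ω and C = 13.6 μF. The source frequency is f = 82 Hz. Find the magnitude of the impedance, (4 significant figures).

145.1 Ω

ω = 2πf = 515.2 rad/s
X_C = 1/(ωC) = 142.7 Ω
Z = 26.10 − j142.7 Ω
|Z| = √(26.10² + 142.7²) = 145.1 Ω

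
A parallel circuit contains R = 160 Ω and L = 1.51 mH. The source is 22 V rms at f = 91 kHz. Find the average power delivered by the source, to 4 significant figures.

ω = 2πf = 571800 rad/s
X_L = ωL = 863.4 Ω
Parallel: admittances add. Y = 1/R + 1/(jωL)
Y = (0.006250 − j0.001158) S
|Y| = 0.006356 S → |Z| = 1/|Y| = 157.3 Ω, ∠Z = −∠Y = 10.50°
I = V/|Z| = 139.8 mA
P = VI cos φ = 22 × 0.1398 × cos(10.50°) = 3.025 W

3.025 W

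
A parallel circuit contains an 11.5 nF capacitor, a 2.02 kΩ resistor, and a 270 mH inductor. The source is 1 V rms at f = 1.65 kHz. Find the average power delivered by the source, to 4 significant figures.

495.0 μW

ω = 2πf = 10370 rad/s
X_L = ωL = 2799 Ω
X_C = 1/(ωC) = 8388 Ω
Parallel: admittances add. Y = 1/R + 1/(jωL) + jωC
Y = (0.0004950 − j0.0002380) S
|Y| = 0.0005493 S → |Z| = 1/|Y| = 1820 Ω, ∠Z = −∠Y = 25.68°
I = V/|Z| = 549.3 μA
P = VI cos φ = 1 × 0.0005493 × cos(25.68°) = 495.0 μW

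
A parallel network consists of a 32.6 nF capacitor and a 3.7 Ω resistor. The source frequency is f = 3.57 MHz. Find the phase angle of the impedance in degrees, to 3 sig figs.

ω = 2πf = 2.243e+07 rad/s
X_C = 1/(ωC) = 1.37 Ω
Parallel: admittances add. Y = 1/R + jωC
Y = (0.270 + j0.731) S
|Y| = 0.780 S → |Z| = 1/|Y| = 1.28 Ω, ∠Z = −∠Y = -69.7°

-69.7°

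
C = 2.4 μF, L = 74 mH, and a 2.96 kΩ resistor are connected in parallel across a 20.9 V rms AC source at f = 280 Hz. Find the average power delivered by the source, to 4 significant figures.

147.6 mW

ω = 2πf = 1759 rad/s
X_L = ωL = 130.2 Ω
X_C = 1/(ωC) = 236.8 Ω
Parallel: admittances add. Y = 1/R + 1/(jωL) + jωC
Y = (0.0003378 − j0.003459) S
|Y| = 0.003475 S → |Z| = 1/|Y| = 287.7 Ω, ∠Z = −∠Y = 84.42°
I = V/|Z| = 72.64 mA
P = VI cos φ = 20.9 × 0.07264 × cos(84.42°) = 147.6 mW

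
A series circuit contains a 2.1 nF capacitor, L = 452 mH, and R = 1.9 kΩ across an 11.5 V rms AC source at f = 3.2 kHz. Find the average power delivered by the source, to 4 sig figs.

ω = 2πf = 20110 rad/s
X_L = ωL = 9088 Ω
X_C = 1/(ωC) = 23680 Ω
Net reactance X = X_L − X_C = -14600 Ω
Z = 1900 − j14600 Ω
|Z| = √(1900² + 14600²) = 14720 Ω
∠Z = arctan(-14600/1900) = -82.58°
I = V/|Z| = 781.3 μA
P = VI cos φ = 11.5 × 0.0007813 × cos(-82.58°) = 1.160 mW

1.160 mW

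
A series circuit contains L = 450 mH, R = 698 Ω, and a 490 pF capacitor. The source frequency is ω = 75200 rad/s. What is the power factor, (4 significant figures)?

0.1036

X_L = ωL = 33840 Ω
X_C = 1/(ωC) = 27140 Ω
Net reactance X = X_L − X_C = 6701 Ω
Z = 698.0 + j6701 Ω
|Z| = √(698.0² + 6701²) = 6738 Ω
∠Z = arctan(6701/698.0) = 84.05°
cos φ = cos(84.05°) = 0.1036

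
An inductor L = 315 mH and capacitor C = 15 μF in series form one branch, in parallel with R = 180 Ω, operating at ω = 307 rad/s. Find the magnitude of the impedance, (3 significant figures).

X_L = ωL = 96.7 Ω
X_C = 1/(ωC) = 217 Ω
Branch 1: Z₁ = R = 180 Ω
Branch 2 (series LC): Z₂ = j(X_L − X_C) = −j120 Ω
Parallel: Z = Z₁Z₂/(Z₁+Z₂), |Z| = 100 Ω, ∠Z = -56.2°

100 Ω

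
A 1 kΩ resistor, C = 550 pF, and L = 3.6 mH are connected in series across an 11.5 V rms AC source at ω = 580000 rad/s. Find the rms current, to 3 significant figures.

7.94 mA

X_L = ωL = 2090 Ω
X_C = 1/(ωC) = 3130 Ω
Net reactance X = X_L − X_C = -1050 Ω
Z = 1000 − j1050 Ω
|Z| = √(1000² + 1050²) = 1450 Ω
I = V/|Z| = 11.5/1450 = 7.94 mA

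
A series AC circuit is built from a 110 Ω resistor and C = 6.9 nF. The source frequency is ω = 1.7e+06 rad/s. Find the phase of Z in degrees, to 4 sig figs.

-37.78°

X_C = 1/(ωC) = 85.25 Ω
Z = 110.0 − j85.25 Ω
|Z| = √(110.0² + 85.25²) = 139.2 Ω
∠Z = arctan(-85.25/110.0) = -37.78°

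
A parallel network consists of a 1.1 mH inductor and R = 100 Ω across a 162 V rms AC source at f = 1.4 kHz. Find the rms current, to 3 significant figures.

ω = 2πf = 8796 rad/s
X_L = ωL = 9.68 Ω
Parallel: admittances add. Y = 1/R + 1/(jωL)
Y = (0.0100 − j0.103) S
|Y| = 0.104 S → |Z| = 1/|Y| = 9.63 Ω, ∠Z = −∠Y = 84.5°
I = V/|Z| = 162/9.63 = 16.8 A

16.8 A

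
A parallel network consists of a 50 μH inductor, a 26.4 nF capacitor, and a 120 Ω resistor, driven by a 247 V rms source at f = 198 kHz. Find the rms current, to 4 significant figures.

4.625 A

ω = 2πf = 1.244e+06 rad/s
X_L = ωL = 62.20 Ω
X_C = 1/(ωC) = 30.45 Ω
Parallel: admittances add. Y = 1/R + 1/(jωL) + jωC
Y = (0.008333 + j0.01677) S
|Y| = 0.01872 S → |Z| = 1/|Y| = 53.41 Ω, ∠Z = −∠Y = -63.57°
I = V/|Z| = 247/53.41 = 4.625 A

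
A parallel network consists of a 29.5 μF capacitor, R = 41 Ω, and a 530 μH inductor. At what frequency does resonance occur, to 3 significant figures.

1.27 kHz

ω₀ = 1/√(LC) = 1/√(0.00053 × 2.95e-05) = 7997 rad/s
f₀ = ω₀/(2π) = 1.27 kHz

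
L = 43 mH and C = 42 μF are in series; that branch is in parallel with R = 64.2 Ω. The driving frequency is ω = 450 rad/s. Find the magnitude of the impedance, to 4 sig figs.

29.74 Ω

X_L = ωL = 19.35 Ω
X_C = 1/(ωC) = 52.91 Ω
Branch 1: Z₁ = R = 64.20 Ω
Branch 2 (series LC): Z₂ = j(X_L − X_C) = −j33.56 Ω
Parallel: Z = Z₁Z₂/(Z₁+Z₂), |Z| = 29.74 Ω, ∠Z = -62.40°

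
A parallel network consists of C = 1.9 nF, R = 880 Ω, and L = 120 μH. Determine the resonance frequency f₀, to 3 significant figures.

333 kHz

ω₀ = 1/√(LC) = 1/√(0.00012 × 1.9e-09) = 2.094e+06 rad/s
f₀ = ω₀/(2π) = 333 kHz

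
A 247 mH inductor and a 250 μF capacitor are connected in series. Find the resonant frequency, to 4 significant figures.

ω₀ = 1/√(LC) = 1/√(0.247 × 0.00025) = 127.3 rad/s
f₀ = ω₀/(2π) = 20.25 Hz

20.25 Hz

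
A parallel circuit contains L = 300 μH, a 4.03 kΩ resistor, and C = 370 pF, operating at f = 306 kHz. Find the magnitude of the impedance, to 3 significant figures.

951 Ω

ω = 2πf = 1.923e+06 rad/s
X_L = ωL = 577 Ω
X_C = 1/(ωC) = 1410 Ω
Parallel: admittances add. Y = 1/R + 1/(jωL) + jωC
Y = (0.000248 − j0.00102) S
|Y| = 0.00105 S → |Z| = 1/|Y| = 951 Ω, ∠Z = −∠Y = 76.4°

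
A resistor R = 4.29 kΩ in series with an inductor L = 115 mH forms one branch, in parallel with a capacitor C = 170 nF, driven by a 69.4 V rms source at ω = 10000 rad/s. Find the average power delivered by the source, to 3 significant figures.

X_L = ωL = 1150 Ω
X_C = 1/(ωC) = 588 Ω
Branch 1 (R+jX_L): Z₁ = 4290 + j1150 Ω, |Z₁| = 4440 Ω
Branch 2 (−jX_C): Z₂ = −j588 Ω
Parallel: Z = Z₁Z₂/(Z₁+Z₂), |Z| = 604 Ω, ∠Z = -82.5°
I = V/|Z| = 115 mA
P = VI cos φ = 69.4 × 0.115 × cos(-82.5°) = 1.05 W

1.05 W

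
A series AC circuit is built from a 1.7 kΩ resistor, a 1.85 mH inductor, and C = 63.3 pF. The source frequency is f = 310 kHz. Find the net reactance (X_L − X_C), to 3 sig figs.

ω = 2πf = 1.948e+06 rad/s
X_L = ωL = 3600 Ω
X_C = 1/(ωC) = 8110 Ω
X = 3600 − 8110 = -4510 Ω

-4510 Ω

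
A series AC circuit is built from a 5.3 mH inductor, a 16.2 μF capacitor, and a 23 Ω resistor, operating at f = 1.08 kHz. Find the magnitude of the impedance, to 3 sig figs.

ω = 2πf = 6786 rad/s
X_L = ωL = 36.0 Ω
X_C = 1/(ωC) = 9.10 Ω
Net reactance X = X_L − X_C = 26.9 Ω
Z = 23.0 + j26.9 Ω
|Z| = √(23.0² + 26.9²) = 35.4 Ω

35.4 Ω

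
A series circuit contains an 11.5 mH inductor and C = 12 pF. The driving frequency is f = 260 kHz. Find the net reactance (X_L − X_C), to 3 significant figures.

ω = 2πf = 1.634e+06 rad/s
X_L = ωL = 18800 Ω
X_C = 1/(ωC) = 51000 Ω
X = 18800 − 51000 = -32200 Ω

-32200 Ω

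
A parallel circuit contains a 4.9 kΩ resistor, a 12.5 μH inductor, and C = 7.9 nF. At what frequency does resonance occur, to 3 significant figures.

506 kHz

ω₀ = 1/√(LC) = 1/√(1.25e-05 × 7.9e-09) = 3.182e+06 rad/s
f₀ = ω₀/(2π) = 506 kHz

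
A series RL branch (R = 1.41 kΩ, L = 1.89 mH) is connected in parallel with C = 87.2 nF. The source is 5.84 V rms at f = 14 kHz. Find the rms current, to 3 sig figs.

44.5 mA

ω = 2πf = 87960 rad/s
X_L = ωL = 166 Ω
X_C = 1/(ωC) = 130 Ω
Branch 1 (R+jX_L): Z₁ = 1410 + j166 Ω, |Z₁| = 1420 Ω
Branch 2 (−jX_C): Z₂ = −j130 Ω
Parallel: Z = Z₁Z₂/(Z₁+Z₂), |Z| = 131 Ω, ∠Z = -84.7°
I = V/|Z| = 5.84/131 = 44.5 mA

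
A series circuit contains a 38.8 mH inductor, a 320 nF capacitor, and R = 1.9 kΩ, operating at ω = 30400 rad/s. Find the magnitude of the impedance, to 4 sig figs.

2184 Ω

X_L = ωL = 1180 Ω
X_C = 1/(ωC) = 102.8 Ω
Net reactance X = X_L − X_C = 1077 Ω
Z = 1900 + j1077 Ω
|Z| = √(1900² + 1077²) = 2184 Ω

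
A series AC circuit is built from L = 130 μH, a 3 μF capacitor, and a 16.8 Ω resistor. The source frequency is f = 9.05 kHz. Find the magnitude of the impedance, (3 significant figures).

ω = 2πf = 56860 rad/s
X_L = ωL = 7.39 Ω
X_C = 1/(ωC) = 5.86 Ω
Net reactance X = X_L − X_C = 1.53 Ω
Z = 16.8 + j1.53 Ω
|Z| = √(16.8² + 1.53²) = 16.9 Ω

16.9 Ω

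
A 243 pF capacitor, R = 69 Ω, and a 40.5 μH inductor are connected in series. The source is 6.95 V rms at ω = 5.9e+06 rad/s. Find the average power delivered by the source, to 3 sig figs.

15.5 mW

X_L = ωL = 239 Ω
X_C = 1/(ωC) = 697 Ω
Net reactance X = X_L − X_C = -459 Ω
Z = 69.0 − j459 Ω
|Z| = √(69.0² + 459²) = 464 Ω
∠Z = arctan(-459/69.0) = -81.4°
I = V/|Z| = 15.0 mA
P = VI cos φ = 6.95 × 0.0150 × cos(-81.4°) = 15.5 mW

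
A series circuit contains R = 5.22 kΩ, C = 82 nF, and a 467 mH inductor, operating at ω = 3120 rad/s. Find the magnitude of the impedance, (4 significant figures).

5767 Ω

X_L = ωL = 1457 Ω
X_C = 1/(ωC) = 3909 Ω
Net reactance X = X_L − X_C = -2452 Ω
Z = 5220 − j2452 Ω
|Z| = √(5220² + 2452²) = 5767 Ω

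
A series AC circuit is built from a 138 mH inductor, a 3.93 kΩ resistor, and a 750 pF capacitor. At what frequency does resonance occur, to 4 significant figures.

15.64 kHz

ω₀ = 1/√(LC) = 1/√(0.138 × 7.5e-10) = 98290 rad/s
f₀ = ω₀/(2π) = 15.64 kHz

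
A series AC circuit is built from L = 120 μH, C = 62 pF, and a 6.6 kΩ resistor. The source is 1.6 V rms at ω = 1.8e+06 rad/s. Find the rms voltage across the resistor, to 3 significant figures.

X_L = ωL = 216 Ω
X_C = 1/(ωC) = 8960 Ω
Net reactance X = X_L − X_C = -8740 Ω
Z = 6600 − j8740 Ω
|Z| = √(6600² + 8740²) = 11000 Ω
I = V/|Z| = 146 μA
V_R = I·|Z_R| = 0.000146 × 6600 = 0.964 V

0.964 V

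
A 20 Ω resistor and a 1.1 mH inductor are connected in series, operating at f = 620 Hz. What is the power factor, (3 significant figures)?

0.978

ω = 2πf = 3896 rad/s
X_L = ωL = 4.29 Ω
Z = 20.0 + j4.29 Ω
|Z| = √(20.0² + 4.29²) = 20.5 Ω
∠Z = arctan(4.29/20.0) = 12.1°
cos φ = cos(12.1°) = 0.978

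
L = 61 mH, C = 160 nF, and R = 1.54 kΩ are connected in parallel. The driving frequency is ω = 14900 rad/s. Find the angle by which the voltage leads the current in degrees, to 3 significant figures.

X_L = ωL = 909 Ω
X_C = 1/(ωC) = 419 Ω
Parallel: admittances add. Y = 1/R + 1/(jωL) + jωC
Y = (0.000649 + j0.00128) S
|Y| = 0.00144 S → |Z| = 1/|Y| = 695 Ω, ∠Z = −∠Y = -63.2°

-63.2°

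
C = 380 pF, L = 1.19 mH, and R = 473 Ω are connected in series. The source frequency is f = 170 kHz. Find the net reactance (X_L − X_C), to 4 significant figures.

-1193 Ω

ω = 2πf = 1.068e+06 rad/s
X_L = ωL = 1271 Ω
X_C = 1/(ωC) = 2464 Ω
X = 1271 − 2464 = -1193 Ω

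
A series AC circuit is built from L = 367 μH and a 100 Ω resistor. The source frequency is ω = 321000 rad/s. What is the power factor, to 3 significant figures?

X_L = ωL = 118 Ω
Z = 100 + j118 Ω
|Z| = √(100² + 118²) = 155 Ω
∠Z = arctan(118/100) = 49.7°
cos φ = cos(49.7°) = 0.647

0.647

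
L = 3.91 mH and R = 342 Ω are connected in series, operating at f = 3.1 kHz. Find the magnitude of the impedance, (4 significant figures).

ω = 2πf = 19480 rad/s
X_L = ωL = 76.16 Ω
Z = 342.0 + j76.16 Ω
|Z| = √(342.0² + 76.16²) = 350.4 Ω

350.4 Ω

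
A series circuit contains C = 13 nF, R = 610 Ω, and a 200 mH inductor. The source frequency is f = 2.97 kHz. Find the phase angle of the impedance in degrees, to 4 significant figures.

-32.59°

ω = 2πf = 18660 rad/s
X_L = ωL = 3732 Ω
X_C = 1/(ωC) = 4122 Ω
Net reactance X = X_L − X_C = -389.9 Ω
Z = 610.0 − j389.9 Ω
|Z| = √(610.0² + 389.9²) = 724.0 Ω
∠Z = arctan(-389.9/610.0) = -32.59°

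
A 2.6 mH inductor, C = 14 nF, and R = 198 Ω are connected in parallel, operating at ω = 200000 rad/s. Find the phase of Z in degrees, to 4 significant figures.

-9.850°

X_L = ωL = 520.0 Ω
X_C = 1/(ωC) = 357.1 Ω
Parallel: admittances add. Y = 1/R + 1/(jωL) + jωC
Y = (0.005051 + j0.0008769) S
|Y| = 0.005126 S → |Z| = 1/|Y| = 195.1 Ω, ∠Z = −∠Y = -9.850°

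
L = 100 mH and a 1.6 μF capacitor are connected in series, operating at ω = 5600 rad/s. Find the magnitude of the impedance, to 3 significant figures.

448 Ω

X_L = ωL = 560 Ω
X_C = 1/(ωC) = 112 Ω
Net reactance X = X_L − X_C = 448 Ω
Z = j448 Ω
|Z| = √(0² + 448²) = 448 Ω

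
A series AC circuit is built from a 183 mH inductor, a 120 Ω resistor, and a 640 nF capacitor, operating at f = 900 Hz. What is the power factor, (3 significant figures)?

ω = 2πf = 5655 rad/s
X_L = ωL = 1030 Ω
X_C = 1/(ωC) = 276 Ω
Net reactance X = X_L − X_C = 759 Ω
Z = 120 + j759 Ω
|Z| = √(120² + 759²) = 768 Ω
∠Z = arctan(759/120) = 81.0°
cos φ = cos(81.0°) = 0.156

0.156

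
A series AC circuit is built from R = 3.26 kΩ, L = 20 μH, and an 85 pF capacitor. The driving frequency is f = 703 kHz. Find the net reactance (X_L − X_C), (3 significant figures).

-2580 Ω

ω = 2πf = 4.417e+06 rad/s
X_L = ωL = 88.3 Ω
X_C = 1/(ωC) = 2660 Ω
X = 88.3 − 2660 = -2580 Ω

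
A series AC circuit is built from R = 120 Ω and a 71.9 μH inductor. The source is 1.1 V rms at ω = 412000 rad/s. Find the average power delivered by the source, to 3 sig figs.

X_L = ωL = 29.6 Ω
Z = 120 + j29.6 Ω
|Z| = √(120² + 29.6²) = 124 Ω
∠Z = arctan(29.6/120) = 13.9°
I = V/|Z| = 8.90 mA
P = VI cos φ = 1.1 × 0.00890 × cos(13.9°) = 9.50 mW

9.50 mW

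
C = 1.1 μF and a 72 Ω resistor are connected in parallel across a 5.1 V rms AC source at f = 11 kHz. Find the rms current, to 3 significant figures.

ω = 2πf = 69120 rad/s
X_C = 1/(ωC) = 13.2 Ω
Parallel: admittances add. Y = 1/R + jωC
Y = (0.0139 + j0.0760) S
|Y| = 0.0773 S → |Z| = 1/|Y| = 12.9 Ω, ∠Z = −∠Y = -79.6°
I = V/|Z| = 5.1/12.9 = 394 mA

394 mA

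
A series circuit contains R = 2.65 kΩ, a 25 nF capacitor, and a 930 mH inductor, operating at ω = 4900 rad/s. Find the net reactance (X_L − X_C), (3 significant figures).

X_L = ωL = 4560 Ω
X_C = 1/(ωC) = 8160 Ω
X = 4560 − 8160 = -3610 Ω

-3610 Ω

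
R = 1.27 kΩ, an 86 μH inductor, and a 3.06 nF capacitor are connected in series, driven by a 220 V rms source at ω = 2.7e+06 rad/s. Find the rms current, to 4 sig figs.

172.6 mA

X_L = ωL = 232.2 Ω
X_C = 1/(ωC) = 121.0 Ω
Net reactance X = X_L − X_C = 111.2 Ω
Z = 1270 + j111.2 Ω
|Z| = √(1270² + 111.2²) = 1275 Ω
I = V/|Z| = 220/1275 = 172.6 mA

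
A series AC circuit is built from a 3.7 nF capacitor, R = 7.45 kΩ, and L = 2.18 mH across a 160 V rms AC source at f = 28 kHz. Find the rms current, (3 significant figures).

21.2 mA

ω = 2πf = 175900 rad/s
X_L = ωL = 384 Ω
X_C = 1/(ωC) = 1540 Ω
Net reactance X = X_L − X_C = -1150 Ω
Z = 7450 − j1150 Ω
|Z| = √(7450² + 1150²) = 7540 Ω
I = V/|Z| = 160/7540 = 21.2 mA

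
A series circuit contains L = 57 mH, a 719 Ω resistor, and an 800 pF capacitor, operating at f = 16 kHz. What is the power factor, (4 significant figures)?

ω = 2πf = 100500 rad/s
X_L = ωL = 5730 Ω
X_C = 1/(ωC) = 12430 Ω
Net reactance X = X_L − X_C = -6704 Ω
Z = 719.0 − j6704 Ω
|Z| = √(719.0² + 6704²) = 6742 Ω
∠Z = arctan(-6704/719.0) = -83.88°
cos φ = cos(-83.88°) = 0.1066

0.1066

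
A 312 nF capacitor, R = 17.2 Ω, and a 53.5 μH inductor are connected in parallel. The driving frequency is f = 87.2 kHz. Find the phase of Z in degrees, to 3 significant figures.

-67.0°

ω = 2πf = 547900 rad/s
X_L = ωL = 29.3 Ω
X_C = 1/(ωC) = 5.85 Ω
Parallel: admittances add. Y = 1/R + 1/(jωL) + jωC
Y = (0.0581 + j0.137) S
|Y| = 0.149 S → |Z| = 1/|Y| = 6.73 Ω, ∠Z = −∠Y = -67.0°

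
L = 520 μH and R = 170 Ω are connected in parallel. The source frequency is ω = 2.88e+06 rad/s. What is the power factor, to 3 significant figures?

X_L = ωL = 1500 Ω
Parallel: admittances add. Y = 1/R + 1/(jωL)
Y = (0.00588 − j0.000668) S
|Y| = 0.00592 S → |Z| = 1/|Y| = 169 Ω, ∠Z = −∠Y = 6.48°
cos φ = cos(6.48°) = 0.994

0.994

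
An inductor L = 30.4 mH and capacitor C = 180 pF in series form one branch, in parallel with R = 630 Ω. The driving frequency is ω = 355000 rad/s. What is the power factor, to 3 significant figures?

X_L = ωL = 10800 Ω
X_C = 1/(ωC) = 15600 Ω
Branch 1: Z₁ = R = 630 Ω
Branch 2 (series LC): Z₂ = j(X_L − X_C) = −j4860 Ω
Parallel: Z = Z₁Z₂/(Z₁+Z₂), |Z| = 625 Ω, ∠Z = -7.39°
cos φ = cos(-7.39°) = 0.992

0.992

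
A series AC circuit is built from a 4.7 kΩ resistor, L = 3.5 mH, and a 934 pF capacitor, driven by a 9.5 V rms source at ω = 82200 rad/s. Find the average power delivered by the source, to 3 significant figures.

X_L = ωL = 288 Ω
X_C = 1/(ωC) = 13000 Ω
Net reactance X = X_L − X_C = -12700 Ω
Z = 4700 − j12700 Ω
|Z| = √(4700² + 12700²) = 13600 Ω
∠Z = arctan(-12700/4700) = -69.7°
I = V/|Z| = 700 μA
P = VI cos φ = 9.5 × 0.000700 × cos(-69.7°) = 2.30 mW

2.30 mW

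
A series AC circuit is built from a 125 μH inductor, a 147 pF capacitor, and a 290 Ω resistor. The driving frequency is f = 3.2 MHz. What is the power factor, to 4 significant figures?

ω = 2πf = 2.011e+07 rad/s
X_L = ωL = 2513 Ω
X_C = 1/(ωC) = 338.3 Ω
Net reactance X = X_L − X_C = 2175 Ω
Z = 290.0 + j2175 Ω
|Z| = √(290.0² + 2175²) = 2194 Ω
∠Z = arctan(2175/290.0) = 82.41°
cos φ = cos(82.41°) = 0.1322

0.1322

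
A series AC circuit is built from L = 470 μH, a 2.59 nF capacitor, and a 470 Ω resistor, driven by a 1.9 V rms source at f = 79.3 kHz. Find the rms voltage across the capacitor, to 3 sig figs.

2.06 V

ω = 2πf = 498300 rad/s
X_L = ωL = 234 Ω
X_C = 1/(ωC) = 775 Ω
Net reactance X = X_L − X_C = -541 Ω
Z = 470 − j541 Ω
|Z| = √(470² + 541²) = 716 Ω
I = V/|Z| = 2.65 mA
V_C = I·|Z_C| = 0.00265 × 775 = 2.06 V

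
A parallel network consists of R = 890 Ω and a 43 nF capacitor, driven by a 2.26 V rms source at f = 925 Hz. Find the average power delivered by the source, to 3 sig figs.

ω = 2πf = 5812 rad/s
X_C = 1/(ωC) = 4000 Ω
Parallel: admittances add. Y = 1/R + jωC
Y = (0.00112 + j0.000250) S
|Y| = 0.00115 S → |Z| = 1/|Y| = 869 Ω, ∠Z = −∠Y = -12.5°
I = V/|Z| = 2.60 mA
P = VI cos φ = 2.26 × 0.00260 × cos(-12.5°) = 5.74 mW

5.74 mW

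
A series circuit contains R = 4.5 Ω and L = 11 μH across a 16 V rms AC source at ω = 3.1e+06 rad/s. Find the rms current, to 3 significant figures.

X_L = ωL = 34.1 Ω
Z = 4.50 + j34.1 Ω
|Z| = √(4.50² + 34.1²) = 34.4 Ω
I = V/|Z| = 16/34.4 = 465 mA

465 mA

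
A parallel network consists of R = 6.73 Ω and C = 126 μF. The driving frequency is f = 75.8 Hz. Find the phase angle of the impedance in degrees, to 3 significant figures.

ω = 2πf = 476.3 rad/s
X_C = 1/(ωC) = 16.7 Ω
Parallel: admittances add. Y = 1/R + jωC
Y = (0.149 + j0.0600) S
|Y| = 0.160 S → |Z| = 1/|Y| = 6.24 Ω, ∠Z = −∠Y = -22.0°

-22.0°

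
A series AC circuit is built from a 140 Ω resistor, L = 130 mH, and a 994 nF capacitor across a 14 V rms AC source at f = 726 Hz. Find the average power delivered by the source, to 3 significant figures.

ω = 2πf = 4562 rad/s
X_L = ωL = 593 Ω
X_C = 1/(ωC) = 221 Ω
Net reactance X = X_L − X_C = 372 Ω
Z = 140 + j372 Ω
|Z| = √(140² + 372²) = 398 Ω
∠Z = arctan(372/140) = 69.4°
I = V/|Z| = 35.2 mA
P = VI cos φ = 14 × 0.0352 × cos(69.4°) = 173 mW

173 mW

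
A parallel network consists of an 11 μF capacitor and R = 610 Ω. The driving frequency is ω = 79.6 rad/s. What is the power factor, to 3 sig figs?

X_C = 1/(ωC) = 1140 Ω
Parallel: admittances add. Y = 1/R + jωC
Y = (0.00164 + j0.000876) S
|Y| = 0.00186 S → |Z| = 1/|Y| = 538 Ω, ∠Z = −∠Y = -28.1°
cos φ = cos(-28.1°) = 0.882

0.882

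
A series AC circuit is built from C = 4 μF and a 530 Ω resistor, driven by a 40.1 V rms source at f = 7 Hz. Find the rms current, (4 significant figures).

ω = 2πf = 43.98 rad/s
X_C = 1/(ωC) = 5684 Ω
Z = 530.0 − j5684 Ω
|Z| = √(530.0² + 5684²) = 5709 Ω
I = V/|Z| = 40.1/5709 = 7.024 mA

7.024 mA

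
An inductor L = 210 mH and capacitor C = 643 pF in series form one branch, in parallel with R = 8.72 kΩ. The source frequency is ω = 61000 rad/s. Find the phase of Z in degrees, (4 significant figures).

-34.51°

X_L = ωL = 12810 Ω
X_C = 1/(ωC) = 25500 Ω
Branch 1: Z₁ = R = 8720 Ω
Branch 2 (series LC): Z₂ = j(X_L − X_C) = −j12690 Ω
Parallel: Z = Z₁Z₂/(Z₁+Z₂), |Z| = 7186 Ω, ∠Z = -34.51°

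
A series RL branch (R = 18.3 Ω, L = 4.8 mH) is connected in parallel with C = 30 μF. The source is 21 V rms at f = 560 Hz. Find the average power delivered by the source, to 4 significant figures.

ω = 2πf = 3519 rad/s
X_L = ωL = 16.89 Ω
X_C = 1/(ωC) = 9.474 Ω
Branch 1 (R+jX_L): Z₁ = 18.30 + j16.89 Ω, |Z₁| = 24.90 Ω
Branch 2 (−jX_C): Z₂ = −j9.474 Ω
Parallel: Z = Z₁Z₂/(Z₁+Z₂), |Z| = 11.95 Ω, ∠Z = -69.36°
I = V/|Z| = 1.758 A
P = VI cos φ = 21 × 1.758 × cos(-69.36°) = 13.01 W

13.01 W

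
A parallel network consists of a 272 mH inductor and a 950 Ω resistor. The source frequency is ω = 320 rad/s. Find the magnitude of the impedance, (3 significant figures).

86.7 Ω

X_L = ωL = 87.0 Ω
Parallel: admittances add. Y = 1/R + 1/(jωL)
Y = (0.00105 − j0.0115) S
|Y| = 0.0115 S → |Z| = 1/|Y| = 86.7 Ω, ∠Z = −∠Y = 84.8°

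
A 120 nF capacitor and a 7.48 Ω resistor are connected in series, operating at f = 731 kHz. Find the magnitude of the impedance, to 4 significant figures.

ω = 2πf = 4.593e+06 rad/s
X_C = 1/(ωC) = 1.814 Ω
Z = 7.480 − j1.814 Ω
|Z| = √(7.480² + 1.814²) = 7.697 Ω

7.697 Ω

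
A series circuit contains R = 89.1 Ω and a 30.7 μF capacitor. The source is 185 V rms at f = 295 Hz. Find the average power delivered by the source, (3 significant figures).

370 W

ω = 2πf = 1854 rad/s
X_C = 1/(ωC) = 17.6 Ω
Z = 89.1 − j17.6 Ω
|Z| = √(89.1² + 17.6²) = 90.8 Ω
∠Z = arctan(-17.6/89.1) = -11.2°
I = V/|Z| = 2.04 A
P = VI cos φ = 185 × 2.04 × cos(-11.2°) = 370 W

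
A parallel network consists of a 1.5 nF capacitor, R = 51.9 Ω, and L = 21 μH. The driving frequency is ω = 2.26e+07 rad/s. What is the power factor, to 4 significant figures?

X_L = ωL = 474.6 Ω
X_C = 1/(ωC) = 29.50 Ω
Parallel: admittances add. Y = 1/R + 1/(jωL) + jωC
Y = (0.01927 + j0.03179) S
|Y| = 0.03718 S → |Z| = 1/|Y| = 26.90 Ω, ∠Z = −∠Y = -58.78°
cos φ = cos(-58.78°) = 0.5183

0.5183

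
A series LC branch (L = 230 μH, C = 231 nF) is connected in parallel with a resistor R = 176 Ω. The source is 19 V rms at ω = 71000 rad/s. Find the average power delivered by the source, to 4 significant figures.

X_L = ωL = 16.33 Ω
X_C = 1/(ωC) = 60.97 Ω
Branch 1: Z₁ = R = 176.0 Ω
Branch 2 (series LC): Z₂ = j(X_L − X_C) = −j44.64 Ω
Parallel: Z = Z₁Z₂/(Z₁+Z₂), |Z| = 43.27 Ω, ∠Z = -75.77°
I = V/|Z| = 439.1 mA
P = VI cos φ = 19 × 0.4391 × cos(-75.77°) = 2.051 W

2.051 W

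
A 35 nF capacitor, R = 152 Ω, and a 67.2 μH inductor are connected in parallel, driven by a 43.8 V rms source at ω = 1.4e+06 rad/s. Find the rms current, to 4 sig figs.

X_L = ωL = 94.08 Ω
X_C = 1/(ωC) = 20.41 Ω
Parallel: admittances add. Y = 1/R + 1/(jωL) + jωC
Y = (0.006579 + j0.03837) S
|Y| = 0.03893 S → |Z| = 1/|Y| = 25.69 Ω, ∠Z = −∠Y = -80.27°
I = V/|Z| = 43.8/25.69 = 1.705 A

1.705 A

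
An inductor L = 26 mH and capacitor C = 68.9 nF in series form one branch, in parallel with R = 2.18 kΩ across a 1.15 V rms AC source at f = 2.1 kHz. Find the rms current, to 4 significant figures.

1.608 mA

ω = 2πf = 13190 rad/s
X_L = ωL = 343.1 Ω
X_C = 1/(ωC) = 1100 Ω
Branch 1: Z₁ = R = 2180 Ω
Branch 2 (series LC): Z₂ = j(X_L − X_C) = −j756.9 Ω
Parallel: Z = Z₁Z₂/(Z₁+Z₂), |Z| = 715.0 Ω, ∠Z = -70.85°
I = V/|Z| = 1.15/715.0 = 1.608 mA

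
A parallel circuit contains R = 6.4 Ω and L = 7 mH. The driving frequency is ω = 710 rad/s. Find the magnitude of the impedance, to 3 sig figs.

X_L = ωL = 4.97 Ω
Parallel: admittances add. Y = 1/R + 1/(jωL)
Y = (0.156 − j0.201) S
|Y| = 0.255 S → |Z| = 1/|Y| = 3.93 Ω, ∠Z = −∠Y = 52.2°

3.93 Ω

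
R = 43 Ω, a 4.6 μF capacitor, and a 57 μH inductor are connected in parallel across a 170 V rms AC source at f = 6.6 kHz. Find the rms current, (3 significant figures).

ω = 2πf = 41470 rad/s
X_L = ωL = 2.36 Ω
X_C = 1/(ωC) = 5.24 Ω
Parallel: admittances add. Y = 1/R + 1/(jωL) + jωC
Y = (0.0233 − j0.232) S
|Y| = 0.233 S → |Z| = 1/|Y| = 4.28 Ω, ∠Z = −∠Y = 84.3°
I = V/|Z| = 170/4.28 = 39.7 A

39.7 A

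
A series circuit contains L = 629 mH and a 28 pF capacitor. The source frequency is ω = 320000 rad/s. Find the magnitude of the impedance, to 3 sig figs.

X_L = ωL = 201000 Ω
X_C = 1/(ωC) = 112000 Ω
Net reactance X = X_L − X_C = 89700 Ω
Z = j89700 Ω
|Z| = √(0² + 89700²) = 89700 Ω

89700 Ω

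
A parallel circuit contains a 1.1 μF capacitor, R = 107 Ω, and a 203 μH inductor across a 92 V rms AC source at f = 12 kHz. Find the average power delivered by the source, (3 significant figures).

79.1 W

ω = 2πf = 75400 rad/s
X_L = ωL = 15.3 Ω
X_C = 1/(ωC) = 12.1 Ω
Parallel: admittances add. Y = 1/R + 1/(jωL) + jωC
Y = (0.00935 + j0.0176) S
|Y| = 0.0199 S → |Z| = 1/|Y| = 50.2 Ω, ∠Z = −∠Y = -62.0°
I = V/|Z| = 1.83 A
P = VI cos φ = 92 × 1.83 × cos(-62.0°) = 79.1 W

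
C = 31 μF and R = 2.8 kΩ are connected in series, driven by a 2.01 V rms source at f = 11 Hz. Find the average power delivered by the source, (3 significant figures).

1.40 mW

ω = 2πf = 69.12 rad/s
X_C = 1/(ωC) = 467 Ω
Z = 2800 − j467 Ω
|Z| = √(2800² + 467²) = 2840 Ω
∠Z = arctan(-467/2800) = -9.46°
I = V/|Z| = 708 μA
P = VI cos φ = 2.01 × 0.000708 × cos(-9.46°) = 1.40 mW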